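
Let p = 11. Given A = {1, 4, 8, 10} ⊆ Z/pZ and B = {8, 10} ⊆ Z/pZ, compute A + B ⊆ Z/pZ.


Work in Z/11Z: reduce every sum a + b modulo 11.
Enumerate all 8 pairs:
a = 1: 1+8=9, 1+10=0
a = 4: 4+8=1, 4+10=3
a = 8: 8+8=5, 8+10=7
a = 10: 10+8=7, 10+10=9
Distinct residues collected: {0, 1, 3, 5, 7, 9}
|A + B| = 6 (out of 11 total residues).

A + B = {0, 1, 3, 5, 7, 9}


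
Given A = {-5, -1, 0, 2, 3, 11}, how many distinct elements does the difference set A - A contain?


A - A = {a - a' : a, a' ∈ A}; |A| = 6.
Bounds: 2|A|-1 ≤ |A - A| ≤ |A|² - |A| + 1, i.e. 11 ≤ |A - A| ≤ 31.
Note: 0 ∈ A - A always (from a - a). The set is symmetric: if d ∈ A - A then -d ∈ A - A.
Enumerate nonzero differences d = a - a' with a > a' (then include -d):
Positive differences: {1, 2, 3, 4, 5, 7, 8, 9, 11, 12, 16}
Full difference set: {0} ∪ (positive diffs) ∪ (negative diffs).
|A - A| = 1 + 2·11 = 23 (matches direct enumeration: 23).

|A - A| = 23


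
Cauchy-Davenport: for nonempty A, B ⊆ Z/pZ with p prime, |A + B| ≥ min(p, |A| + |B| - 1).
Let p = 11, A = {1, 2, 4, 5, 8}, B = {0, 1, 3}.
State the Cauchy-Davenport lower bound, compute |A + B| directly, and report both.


Cauchy-Davenport: |A + B| ≥ min(p, |A| + |B| - 1) for A, B nonempty in Z/pZ.
|A| = 5, |B| = 3, p = 11.
CD lower bound = min(11, 5 + 3 - 1) = min(11, 7) = 7.
Compute A + B mod 11 directly:
a = 1: 1+0=1, 1+1=2, 1+3=4
a = 2: 2+0=2, 2+1=3, 2+3=5
a = 4: 4+0=4, 4+1=5, 4+3=7
a = 5: 5+0=5, 5+1=6, 5+3=8
a = 8: 8+0=8, 8+1=9, 8+3=0
A + B = {0, 1, 2, 3, 4, 5, 6, 7, 8, 9}, so |A + B| = 10.
Verify: 10 ≥ 7? Yes ✓.

CD lower bound = 7, actual |A + B| = 10.


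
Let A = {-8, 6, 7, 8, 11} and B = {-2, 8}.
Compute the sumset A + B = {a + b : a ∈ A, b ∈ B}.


A + B = {a + b : a ∈ A, b ∈ B}.
Enumerate all |A|·|B| = 5·2 = 10 pairs (a, b) and collect distinct sums.
a = -8: -8+-2=-10, -8+8=0
a = 6: 6+-2=4, 6+8=14
a = 7: 7+-2=5, 7+8=15
a = 8: 8+-2=6, 8+8=16
a = 11: 11+-2=9, 11+8=19
Collecting distinct sums: A + B = {-10, 0, 4, 5, 6, 9, 14, 15, 16, 19}
|A + B| = 10

A + B = {-10, 0, 4, 5, 6, 9, 14, 15, 16, 19}


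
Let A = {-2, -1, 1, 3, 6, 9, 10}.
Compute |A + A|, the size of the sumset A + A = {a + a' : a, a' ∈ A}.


A + A = {a + a' : a, a' ∈ A}; |A| = 7.
General bounds: 2|A| - 1 ≤ |A + A| ≤ |A|(|A|+1)/2, i.e. 13 ≤ |A + A| ≤ 28.
Lower bound 2|A|-1 is attained iff A is an arithmetic progression.
Enumerate sums a + a' for a ≤ a' (symmetric, so this suffices):
a = -2: -2+-2=-4, -2+-1=-3, -2+1=-1, -2+3=1, -2+6=4, -2+9=7, -2+10=8
a = -1: -1+-1=-2, -1+1=0, -1+3=2, -1+6=5, -1+9=8, -1+10=9
a = 1: 1+1=2, 1+3=4, 1+6=7, 1+9=10, 1+10=11
a = 3: 3+3=6, 3+6=9, 3+9=12, 3+10=13
a = 6: 6+6=12, 6+9=15, 6+10=16
a = 9: 9+9=18, 9+10=19
a = 10: 10+10=20
Distinct sums: {-4, -3, -2, -1, 0, 1, 2, 4, 5, 6, 7, 8, 9, 10, 11, 12, 13, 15, 16, 18, 19, 20}
|A + A| = 22

|A + A| = 22


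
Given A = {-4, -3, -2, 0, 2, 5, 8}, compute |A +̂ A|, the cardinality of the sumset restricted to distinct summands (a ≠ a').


Restricted sumset: A +̂ A = {a + a' : a ∈ A, a' ∈ A, a ≠ a'}.
Equivalently, take A + A and drop any sum 2a that is achievable ONLY as a + a for a ∈ A (i.e. sums representable only with equal summands).
Enumerate pairs (a, a') with a < a' (symmetric, so each unordered pair gives one sum; this covers all a ≠ a'):
  -4 + -3 = -7
  -4 + -2 = -6
  -4 + 0 = -4
  -4 + 2 = -2
  -4 + 5 = 1
  -4 + 8 = 4
  -3 + -2 = -5
  -3 + 0 = -3
  -3 + 2 = -1
  -3 + 5 = 2
  -3 + 8 = 5
  -2 + 0 = -2
  -2 + 2 = 0
  -2 + 5 = 3
  -2 + 8 = 6
  0 + 2 = 2
  0 + 5 = 5
  0 + 8 = 8
  2 + 5 = 7
  2 + 8 = 10
  5 + 8 = 13
Collected distinct sums: {-7, -6, -5, -4, -3, -2, -1, 0, 1, 2, 3, 4, 5, 6, 7, 8, 10, 13}
|A +̂ A| = 18
(Reference bound: |A +̂ A| ≥ 2|A| - 3 for |A| ≥ 2, with |A| = 7 giving ≥ 11.)

|A +̂ A| = 18


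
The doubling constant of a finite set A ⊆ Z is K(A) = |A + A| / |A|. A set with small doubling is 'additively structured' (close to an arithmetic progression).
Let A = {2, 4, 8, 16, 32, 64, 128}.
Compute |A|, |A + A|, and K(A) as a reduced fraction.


|A| = 7.
Compute A + A by enumerating all 49 pairs.
A + A = {4, 6, 8, 10, 12, 16, 18, 20, 24, 32, 34, 36, 40, 48, 64, 66, 68, 72, 80, 96, 128, 130, 132, 136, 144, 160, 192, 256}, so |A + A| = 28.
K = |A + A| / |A| = 28/7 = 4/1 ≈ 4.0000.
Reference: AP of size 7 gives K = 13/7 ≈ 1.8571; a fully generic set of size 7 gives K ≈ 4.0000.

|A| = 7, |A + A| = 28, K = 28/7 = 4/1.


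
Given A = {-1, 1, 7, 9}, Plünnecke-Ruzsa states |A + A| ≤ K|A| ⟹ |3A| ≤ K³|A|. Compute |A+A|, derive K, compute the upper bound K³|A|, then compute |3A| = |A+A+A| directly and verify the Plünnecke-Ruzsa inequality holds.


|A| = 4.
Step 1: Compute A + A by enumerating all 16 pairs.
A + A = {-2, 0, 2, 6, 8, 10, 14, 16, 18}, so |A + A| = 9.
Step 2: Doubling constant K = |A + A|/|A| = 9/4 = 9/4 ≈ 2.2500.
Step 3: Plünnecke-Ruzsa gives |3A| ≤ K³·|A| = (2.2500)³ · 4 ≈ 45.5625.
Step 4: Compute 3A = A + A + A directly by enumerating all triples (a,b,c) ∈ A³; |3A| = 16.
Step 5: Check 16 ≤ 45.5625? Yes ✓.

K = 9/4, Plünnecke-Ruzsa bound K³|A| ≈ 45.5625, |3A| = 16, inequality holds.


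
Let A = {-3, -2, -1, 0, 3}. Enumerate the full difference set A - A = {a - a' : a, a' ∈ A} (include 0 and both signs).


A - A = {a - a' : a, a' ∈ A}.
Compute a - a' for each ordered pair (a, a'):
a = -3: -3--3=0, -3--2=-1, -3--1=-2, -3-0=-3, -3-3=-6
a = -2: -2--3=1, -2--2=0, -2--1=-1, -2-0=-2, -2-3=-5
a = -1: -1--3=2, -1--2=1, -1--1=0, -1-0=-1, -1-3=-4
a = 0: 0--3=3, 0--2=2, 0--1=1, 0-0=0, 0-3=-3
a = 3: 3--3=6, 3--2=5, 3--1=4, 3-0=3, 3-3=0
Collecting distinct values (and noting 0 appears from a-a):
A - A = {-6, -5, -4, -3, -2, -1, 0, 1, 2, 3, 4, 5, 6}
|A - A| = 13

A - A = {-6, -5, -4, -3, -2, -1, 0, 1, 2, 3, 4, 5, 6}


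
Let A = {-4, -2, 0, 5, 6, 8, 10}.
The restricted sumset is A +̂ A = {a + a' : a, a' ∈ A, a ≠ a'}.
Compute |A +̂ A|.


Restricted sumset: A +̂ A = {a + a' : a ∈ A, a' ∈ A, a ≠ a'}.
Equivalently, take A + A and drop any sum 2a that is achievable ONLY as a + a for a ∈ A (i.e. sums representable only with equal summands).
Enumerate pairs (a, a') with a < a' (symmetric, so each unordered pair gives one sum; this covers all a ≠ a'):
  -4 + -2 = -6
  -4 + 0 = -4
  -4 + 5 = 1
  -4 + 6 = 2
  -4 + 8 = 4
  -4 + 10 = 6
  -2 + 0 = -2
  -2 + 5 = 3
  -2 + 6 = 4
  -2 + 8 = 6
  -2 + 10 = 8
  0 + 5 = 5
  0 + 6 = 6
  0 + 8 = 8
  0 + 10 = 10
  5 + 6 = 11
  5 + 8 = 13
  5 + 10 = 15
  6 + 8 = 14
  6 + 10 = 16
  8 + 10 = 18
Collected distinct sums: {-6, -4, -2, 1, 2, 3, 4, 5, 6, 8, 10, 11, 13, 14, 15, 16, 18}
|A +̂ A| = 17
(Reference bound: |A +̂ A| ≥ 2|A| - 3 for |A| ≥ 2, with |A| = 7 giving ≥ 11.)

|A +̂ A| = 17


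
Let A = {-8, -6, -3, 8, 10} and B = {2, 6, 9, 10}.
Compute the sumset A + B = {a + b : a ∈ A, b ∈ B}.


A + B = {a + b : a ∈ A, b ∈ B}.
Enumerate all |A|·|B| = 5·4 = 20 pairs (a, b) and collect distinct sums.
a = -8: -8+2=-6, -8+6=-2, -8+9=1, -8+10=2
a = -6: -6+2=-4, -6+6=0, -6+9=3, -6+10=4
a = -3: -3+2=-1, -3+6=3, -3+9=6, -3+10=7
a = 8: 8+2=10, 8+6=14, 8+9=17, 8+10=18
a = 10: 10+2=12, 10+6=16, 10+9=19, 10+10=20
Collecting distinct sums: A + B = {-6, -4, -2, -1, 0, 1, 2, 3, 4, 6, 7, 10, 12, 14, 16, 17, 18, 19, 20}
|A + B| = 19

A + B = {-6, -4, -2, -1, 0, 1, 2, 3, 4, 6, 7, 10, 12, 14, 16, 17, 18, 19, 20}


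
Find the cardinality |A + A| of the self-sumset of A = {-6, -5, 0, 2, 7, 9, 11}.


A + A = {a + a' : a, a' ∈ A}; |A| = 7.
General bounds: 2|A| - 1 ≤ |A + A| ≤ |A|(|A|+1)/2, i.e. 13 ≤ |A + A| ≤ 28.
Lower bound 2|A|-1 is attained iff A is an arithmetic progression.
Enumerate sums a + a' for a ≤ a' (symmetric, so this suffices):
a = -6: -6+-6=-12, -6+-5=-11, -6+0=-6, -6+2=-4, -6+7=1, -6+9=3, -6+11=5
a = -5: -5+-5=-10, -5+0=-5, -5+2=-3, -5+7=2, -5+9=4, -5+11=6
a = 0: 0+0=0, 0+2=2, 0+7=7, 0+9=9, 0+11=11
a = 2: 2+2=4, 2+7=9, 2+9=11, 2+11=13
a = 7: 7+7=14, 7+9=16, 7+11=18
a = 9: 9+9=18, 9+11=20
a = 11: 11+11=22
Distinct sums: {-12, -11, -10, -6, -5, -4, -3, 0, 1, 2, 3, 4, 5, 6, 7, 9, 11, 13, 14, 16, 18, 20, 22}
|A + A| = 23

|A + A| = 23


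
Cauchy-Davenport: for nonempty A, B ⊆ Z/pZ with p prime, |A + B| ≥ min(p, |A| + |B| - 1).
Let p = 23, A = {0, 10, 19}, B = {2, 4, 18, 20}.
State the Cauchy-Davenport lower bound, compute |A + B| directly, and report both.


Cauchy-Davenport: |A + B| ≥ min(p, |A| + |B| - 1) for A, B nonempty in Z/pZ.
|A| = 3, |B| = 4, p = 23.
CD lower bound = min(23, 3 + 4 - 1) = min(23, 6) = 6.
Compute A + B mod 23 directly:
a = 0: 0+2=2, 0+4=4, 0+18=18, 0+20=20
a = 10: 10+2=12, 10+4=14, 10+18=5, 10+20=7
a = 19: 19+2=21, 19+4=0, 19+18=14, 19+20=16
A + B = {0, 2, 4, 5, 7, 12, 14, 16, 18, 20, 21}, so |A + B| = 11.
Verify: 11 ≥ 6? Yes ✓.

CD lower bound = 6, actual |A + B| = 11.


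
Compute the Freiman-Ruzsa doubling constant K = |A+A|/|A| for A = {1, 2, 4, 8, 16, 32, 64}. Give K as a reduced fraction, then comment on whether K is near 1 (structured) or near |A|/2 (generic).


|A| = 7.
Compute A + A by enumerating all 49 pairs.
A + A = {2, 3, 4, 5, 6, 8, 9, 10, 12, 16, 17, 18, 20, 24, 32, 33, 34, 36, 40, 48, 64, 65, 66, 68, 72, 80, 96, 128}, so |A + A| = 28.
K = |A + A| / |A| = 28/7 = 4/1 ≈ 4.0000.
Reference: AP of size 7 gives K = 13/7 ≈ 1.8571; a fully generic set of size 7 gives K ≈ 4.0000.

|A| = 7, |A + A| = 28, K = 28/7 = 4/1.


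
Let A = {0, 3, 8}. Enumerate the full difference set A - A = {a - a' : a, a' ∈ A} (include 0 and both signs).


A - A = {a - a' : a, a' ∈ A}.
Compute a - a' for each ordered pair (a, a'):
a = 0: 0-0=0, 0-3=-3, 0-8=-8
a = 3: 3-0=3, 3-3=0, 3-8=-5
a = 8: 8-0=8, 8-3=5, 8-8=0
Collecting distinct values (and noting 0 appears from a-a):
A - A = {-8, -5, -3, 0, 3, 5, 8}
|A - A| = 7

A - A = {-8, -5, -3, 0, 3, 5, 8}


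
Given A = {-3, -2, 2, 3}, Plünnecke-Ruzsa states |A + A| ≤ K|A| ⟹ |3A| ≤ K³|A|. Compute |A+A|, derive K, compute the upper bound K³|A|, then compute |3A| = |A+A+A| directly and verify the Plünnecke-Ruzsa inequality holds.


|A| = 4.
Step 1: Compute A + A by enumerating all 16 pairs.
A + A = {-6, -5, -4, -1, 0, 1, 4, 5, 6}, so |A + A| = 9.
Step 2: Doubling constant K = |A + A|/|A| = 9/4 = 9/4 ≈ 2.2500.
Step 3: Plünnecke-Ruzsa gives |3A| ≤ K³·|A| = (2.2500)³ · 4 ≈ 45.5625.
Step 4: Compute 3A = A + A + A directly by enumerating all triples (a,b,c) ∈ A³; |3A| = 16.
Step 5: Check 16 ≤ 45.5625? Yes ✓.

K = 9/4, Plünnecke-Ruzsa bound K³|A| ≈ 45.5625, |3A| = 16, inequality holds.


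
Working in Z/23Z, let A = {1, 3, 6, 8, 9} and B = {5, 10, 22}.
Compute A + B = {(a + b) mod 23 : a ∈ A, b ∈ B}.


Work in Z/23Z: reduce every sum a + b modulo 23.
Enumerate all 15 pairs:
a = 1: 1+5=6, 1+10=11, 1+22=0
a = 3: 3+5=8, 3+10=13, 3+22=2
a = 6: 6+5=11, 6+10=16, 6+22=5
a = 8: 8+5=13, 8+10=18, 8+22=7
a = 9: 9+5=14, 9+10=19, 9+22=8
Distinct residues collected: {0, 2, 5, 6, 7, 8, 11, 13, 14, 16, 18, 19}
|A + B| = 12 (out of 23 total residues).

A + B = {0, 2, 5, 6, 7, 8, 11, 13, 14, 16, 18, 19}


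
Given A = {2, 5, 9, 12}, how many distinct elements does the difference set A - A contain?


A - A = {a - a' : a, a' ∈ A}; |A| = 4.
Bounds: 2|A|-1 ≤ |A - A| ≤ |A|² - |A| + 1, i.e. 7 ≤ |A - A| ≤ 13.
Note: 0 ∈ A - A always (from a - a). The set is symmetric: if d ∈ A - A then -d ∈ A - A.
Enumerate nonzero differences d = a - a' with a > a' (then include -d):
Positive differences: {3, 4, 7, 10}
Full difference set: {0} ∪ (positive diffs) ∪ (negative diffs).
|A - A| = 1 + 2·4 = 9 (matches direct enumeration: 9).

|A - A| = 9


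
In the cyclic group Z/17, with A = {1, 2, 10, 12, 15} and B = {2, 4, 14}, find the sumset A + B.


Work in Z/17Z: reduce every sum a + b modulo 17.
Enumerate all 15 pairs:
a = 1: 1+2=3, 1+4=5, 1+14=15
a = 2: 2+2=4, 2+4=6, 2+14=16
a = 10: 10+2=12, 10+4=14, 10+14=7
a = 12: 12+2=14, 12+4=16, 12+14=9
a = 15: 15+2=0, 15+4=2, 15+14=12
Distinct residues collected: {0, 2, 3, 4, 5, 6, 7, 9, 12, 14, 15, 16}
|A + B| = 12 (out of 17 total residues).

A + B = {0, 2, 3, 4, 5, 6, 7, 9, 12, 14, 15, 16}


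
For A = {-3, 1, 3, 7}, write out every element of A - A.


A - A = {a - a' : a, a' ∈ A}.
Compute a - a' for each ordered pair (a, a'):
a = -3: -3--3=0, -3-1=-4, -3-3=-6, -3-7=-10
a = 1: 1--3=4, 1-1=0, 1-3=-2, 1-7=-6
a = 3: 3--3=6, 3-1=2, 3-3=0, 3-7=-4
a = 7: 7--3=10, 7-1=6, 7-3=4, 7-7=0
Collecting distinct values (and noting 0 appears from a-a):
A - A = {-10, -6, -4, -2, 0, 2, 4, 6, 10}
|A - A| = 9

A - A = {-10, -6, -4, -2, 0, 2, 4, 6, 10}


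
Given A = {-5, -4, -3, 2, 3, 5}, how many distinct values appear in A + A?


A + A = {a + a' : a, a' ∈ A}; |A| = 6.
General bounds: 2|A| - 1 ≤ |A + A| ≤ |A|(|A|+1)/2, i.e. 11 ≤ |A + A| ≤ 21.
Lower bound 2|A|-1 is attained iff A is an arithmetic progression.
Enumerate sums a + a' for a ≤ a' (symmetric, so this suffices):
a = -5: -5+-5=-10, -5+-4=-9, -5+-3=-8, -5+2=-3, -5+3=-2, -5+5=0
a = -4: -4+-4=-8, -4+-3=-7, -4+2=-2, -4+3=-1, -4+5=1
a = -3: -3+-3=-6, -3+2=-1, -3+3=0, -3+5=2
a = 2: 2+2=4, 2+3=5, 2+5=7
a = 3: 3+3=6, 3+5=8
a = 5: 5+5=10
Distinct sums: {-10, -9, -8, -7, -6, -3, -2, -1, 0, 1, 2, 4, 5, 6, 7, 8, 10}
|A + A| = 17

|A + A| = 17


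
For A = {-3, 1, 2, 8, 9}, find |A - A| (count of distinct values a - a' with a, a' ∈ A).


A - A = {a - a' : a, a' ∈ A}; |A| = 5.
Bounds: 2|A|-1 ≤ |A - A| ≤ |A|² - |A| + 1, i.e. 9 ≤ |A - A| ≤ 21.
Note: 0 ∈ A - A always (from a - a). The set is symmetric: if d ∈ A - A then -d ∈ A - A.
Enumerate nonzero differences d = a - a' with a > a' (then include -d):
Positive differences: {1, 4, 5, 6, 7, 8, 11, 12}
Full difference set: {0} ∪ (positive diffs) ∪ (negative diffs).
|A - A| = 1 + 2·8 = 17 (matches direct enumeration: 17).

|A - A| = 17


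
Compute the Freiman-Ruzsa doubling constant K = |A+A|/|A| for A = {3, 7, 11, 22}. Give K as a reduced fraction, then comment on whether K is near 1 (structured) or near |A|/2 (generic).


|A| = 4.
Compute A + A by enumerating all 16 pairs.
A + A = {6, 10, 14, 18, 22, 25, 29, 33, 44}, so |A + A| = 9.
K = |A + A| / |A| = 9/4 (already in lowest terms) ≈ 2.2500.
Reference: AP of size 4 gives K = 7/4 ≈ 1.7500; a fully generic set of size 4 gives K ≈ 2.5000.

|A| = 4, |A + A| = 9, K = 9/4.


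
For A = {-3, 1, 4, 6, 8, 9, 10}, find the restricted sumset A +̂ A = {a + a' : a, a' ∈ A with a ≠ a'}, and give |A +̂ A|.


Restricted sumset: A +̂ A = {a + a' : a ∈ A, a' ∈ A, a ≠ a'}.
Equivalently, take A + A and drop any sum 2a that is achievable ONLY as a + a for a ∈ A (i.e. sums representable only with equal summands).
Enumerate pairs (a, a') with a < a' (symmetric, so each unordered pair gives one sum; this covers all a ≠ a'):
  -3 + 1 = -2
  -3 + 4 = 1
  -3 + 6 = 3
  -3 + 8 = 5
  -3 + 9 = 6
  -3 + 10 = 7
  1 + 4 = 5
  1 + 6 = 7
  1 + 8 = 9
  1 + 9 = 10
  1 + 10 = 11
  4 + 6 = 10
  4 + 8 = 12
  4 + 9 = 13
  4 + 10 = 14
  6 + 8 = 14
  6 + 9 = 15
  6 + 10 = 16
  8 + 9 = 17
  8 + 10 = 18
  9 + 10 = 19
Collected distinct sums: {-2, 1, 3, 5, 6, 7, 9, 10, 11, 12, 13, 14, 15, 16, 17, 18, 19}
|A +̂ A| = 17
(Reference bound: |A +̂ A| ≥ 2|A| - 3 for |A| ≥ 2, with |A| = 7 giving ≥ 11.)

|A +̂ A| = 17


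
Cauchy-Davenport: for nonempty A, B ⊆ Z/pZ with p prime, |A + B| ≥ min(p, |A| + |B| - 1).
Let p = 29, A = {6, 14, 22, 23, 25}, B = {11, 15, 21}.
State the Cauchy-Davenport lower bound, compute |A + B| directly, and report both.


Cauchy-Davenport: |A + B| ≥ min(p, |A| + |B| - 1) for A, B nonempty in Z/pZ.
|A| = 5, |B| = 3, p = 29.
CD lower bound = min(29, 5 + 3 - 1) = min(29, 7) = 7.
Compute A + B mod 29 directly:
a = 6: 6+11=17, 6+15=21, 6+21=27
a = 14: 14+11=25, 14+15=0, 14+21=6
a = 22: 22+11=4, 22+15=8, 22+21=14
a = 23: 23+11=5, 23+15=9, 23+21=15
a = 25: 25+11=7, 25+15=11, 25+21=17
A + B = {0, 4, 5, 6, 7, 8, 9, 11, 14, 15, 17, 21, 25, 27}, so |A + B| = 14.
Verify: 14 ≥ 7? Yes ✓.

CD lower bound = 7, actual |A + B| = 14.


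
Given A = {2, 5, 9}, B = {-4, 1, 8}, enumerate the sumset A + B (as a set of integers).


A + B = {a + b : a ∈ A, b ∈ B}.
Enumerate all |A|·|B| = 3·3 = 9 pairs (a, b) and collect distinct sums.
a = 2: 2+-4=-2, 2+1=3, 2+8=10
a = 5: 5+-4=1, 5+1=6, 5+8=13
a = 9: 9+-4=5, 9+1=10, 9+8=17
Collecting distinct sums: A + B = {-2, 1, 3, 5, 6, 10, 13, 17}
|A + B| = 8

A + B = {-2, 1, 3, 5, 6, 10, 13, 17}


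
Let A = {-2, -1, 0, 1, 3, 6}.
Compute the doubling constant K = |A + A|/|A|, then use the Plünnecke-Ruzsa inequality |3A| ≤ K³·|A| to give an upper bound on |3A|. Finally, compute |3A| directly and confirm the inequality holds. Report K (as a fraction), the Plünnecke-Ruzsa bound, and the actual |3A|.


|A| = 6.
Step 1: Compute A + A by enumerating all 36 pairs.
A + A = {-4, -3, -2, -1, 0, 1, 2, 3, 4, 5, 6, 7, 9, 12}, so |A + A| = 14.
Step 2: Doubling constant K = |A + A|/|A| = 14/6 = 14/6 ≈ 2.3333.
Step 3: Plünnecke-Ruzsa gives |3A| ≤ K³·|A| = (2.3333)³ · 6 ≈ 76.2222.
Step 4: Compute 3A = A + A + A directly by enumerating all triples (a,b,c) ∈ A³; |3A| = 22.
Step 5: Check 22 ≤ 76.2222? Yes ✓.

K = 14/6, Plünnecke-Ruzsa bound K³|A| ≈ 76.2222, |3A| = 22, inequality holds.


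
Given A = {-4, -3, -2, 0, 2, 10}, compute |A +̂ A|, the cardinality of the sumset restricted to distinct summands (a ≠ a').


Restricted sumset: A +̂ A = {a + a' : a ∈ A, a' ∈ A, a ≠ a'}.
Equivalently, take A + A and drop any sum 2a that is achievable ONLY as a + a for a ∈ A (i.e. sums representable only with equal summands).
Enumerate pairs (a, a') with a < a' (symmetric, so each unordered pair gives one sum; this covers all a ≠ a'):
  -4 + -3 = -7
  -4 + -2 = -6
  -4 + 0 = -4
  -4 + 2 = -2
  -4 + 10 = 6
  -3 + -2 = -5
  -3 + 0 = -3
  -3 + 2 = -1
  -3 + 10 = 7
  -2 + 0 = -2
  -2 + 2 = 0
  -2 + 10 = 8
  0 + 2 = 2
  0 + 10 = 10
  2 + 10 = 12
Collected distinct sums: {-7, -6, -5, -4, -3, -2, -1, 0, 2, 6, 7, 8, 10, 12}
|A +̂ A| = 14
(Reference bound: |A +̂ A| ≥ 2|A| - 3 for |A| ≥ 2, with |A| = 6 giving ≥ 9.)

|A +̂ A| = 14


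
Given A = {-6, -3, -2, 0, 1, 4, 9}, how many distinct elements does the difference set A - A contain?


A - A = {a - a' : a, a' ∈ A}; |A| = 7.
Bounds: 2|A|-1 ≤ |A - A| ≤ |A|² - |A| + 1, i.e. 13 ≤ |A - A| ≤ 43.
Note: 0 ∈ A - A always (from a - a). The set is symmetric: if d ∈ A - A then -d ∈ A - A.
Enumerate nonzero differences d = a - a' with a > a' (then include -d):
Positive differences: {1, 2, 3, 4, 5, 6, 7, 8, 9, 10, 11, 12, 15}
Full difference set: {0} ∪ (positive diffs) ∪ (negative diffs).
|A - A| = 1 + 2·13 = 27 (matches direct enumeration: 27).

|A - A| = 27


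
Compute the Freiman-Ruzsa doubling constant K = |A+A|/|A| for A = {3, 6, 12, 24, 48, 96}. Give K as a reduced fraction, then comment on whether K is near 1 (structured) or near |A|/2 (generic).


|A| = 6.
Compute A + A by enumerating all 36 pairs.
A + A = {6, 9, 12, 15, 18, 24, 27, 30, 36, 48, 51, 54, 60, 72, 96, 99, 102, 108, 120, 144, 192}, so |A + A| = 21.
K = |A + A| / |A| = 21/6 = 7/2 ≈ 3.5000.
Reference: AP of size 6 gives K = 11/6 ≈ 1.8333; a fully generic set of size 6 gives K ≈ 3.5000.

|A| = 6, |A + A| = 21, K = 21/6 = 7/2.


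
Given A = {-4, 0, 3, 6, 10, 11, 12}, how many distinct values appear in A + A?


A + A = {a + a' : a, a' ∈ A}; |A| = 7.
General bounds: 2|A| - 1 ≤ |A + A| ≤ |A|(|A|+1)/2, i.e. 13 ≤ |A + A| ≤ 28.
Lower bound 2|A|-1 is attained iff A is an arithmetic progression.
Enumerate sums a + a' for a ≤ a' (symmetric, so this suffices):
a = -4: -4+-4=-8, -4+0=-4, -4+3=-1, -4+6=2, -4+10=6, -4+11=7, -4+12=8
a = 0: 0+0=0, 0+3=3, 0+6=6, 0+10=10, 0+11=11, 0+12=12
a = 3: 3+3=6, 3+6=9, 3+10=13, 3+11=14, 3+12=15
a = 6: 6+6=12, 6+10=16, 6+11=17, 6+12=18
a = 10: 10+10=20, 10+11=21, 10+12=22
a = 11: 11+11=22, 11+12=23
a = 12: 12+12=24
Distinct sums: {-8, -4, -1, 0, 2, 3, 6, 7, 8, 9, 10, 11, 12, 13, 14, 15, 16, 17, 18, 20, 21, 22, 23, 24}
|A + A| = 24

|A + A| = 24


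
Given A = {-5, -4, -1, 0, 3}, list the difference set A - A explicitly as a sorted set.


A - A = {a - a' : a, a' ∈ A}.
Compute a - a' for each ordered pair (a, a'):
a = -5: -5--5=0, -5--4=-1, -5--1=-4, -5-0=-5, -5-3=-8
a = -4: -4--5=1, -4--4=0, -4--1=-3, -4-0=-4, -4-3=-7
a = -1: -1--5=4, -1--4=3, -1--1=0, -1-0=-1, -1-3=-4
a = 0: 0--5=5, 0--4=4, 0--1=1, 0-0=0, 0-3=-3
a = 3: 3--5=8, 3--4=7, 3--1=4, 3-0=3, 3-3=0
Collecting distinct values (and noting 0 appears from a-a):
A - A = {-8, -7, -5, -4, -3, -1, 0, 1, 3, 4, 5, 7, 8}
|A - A| = 13

A - A = {-8, -7, -5, -4, -3, -1, 0, 1, 3, 4, 5, 7, 8}


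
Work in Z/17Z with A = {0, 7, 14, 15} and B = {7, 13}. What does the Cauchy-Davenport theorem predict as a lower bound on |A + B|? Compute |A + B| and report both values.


Cauchy-Davenport: |A + B| ≥ min(p, |A| + |B| - 1) for A, B nonempty in Z/pZ.
|A| = 4, |B| = 2, p = 17.
CD lower bound = min(17, 4 + 2 - 1) = min(17, 5) = 5.
Compute A + B mod 17 directly:
a = 0: 0+7=7, 0+13=13
a = 7: 7+7=14, 7+13=3
a = 14: 14+7=4, 14+13=10
a = 15: 15+7=5, 15+13=11
A + B = {3, 4, 5, 7, 10, 11, 13, 14}, so |A + B| = 8.
Verify: 8 ≥ 5? Yes ✓.

CD lower bound = 5, actual |A + B| = 8.


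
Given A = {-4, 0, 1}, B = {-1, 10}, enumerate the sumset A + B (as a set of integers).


A + B = {a + b : a ∈ A, b ∈ B}.
Enumerate all |A|·|B| = 3·2 = 6 pairs (a, b) and collect distinct sums.
a = -4: -4+-1=-5, -4+10=6
a = 0: 0+-1=-1, 0+10=10
a = 1: 1+-1=0, 1+10=11
Collecting distinct sums: A + B = {-5, -1, 0, 6, 10, 11}
|A + B| = 6

A + B = {-5, -1, 0, 6, 10, 11}


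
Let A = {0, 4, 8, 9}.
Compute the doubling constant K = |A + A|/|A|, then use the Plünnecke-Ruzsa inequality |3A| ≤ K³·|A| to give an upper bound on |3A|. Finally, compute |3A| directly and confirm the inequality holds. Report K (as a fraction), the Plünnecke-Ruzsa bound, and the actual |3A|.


|A| = 4.
Step 1: Compute A + A by enumerating all 16 pairs.
A + A = {0, 4, 8, 9, 12, 13, 16, 17, 18}, so |A + A| = 9.
Step 2: Doubling constant K = |A + A|/|A| = 9/4 = 9/4 ≈ 2.2500.
Step 3: Plünnecke-Ruzsa gives |3A| ≤ K³·|A| = (2.2500)³ · 4 ≈ 45.5625.
Step 4: Compute 3A = A + A + A directly by enumerating all triples (a,b,c) ∈ A³; |3A| = 16.
Step 5: Check 16 ≤ 45.5625? Yes ✓.

K = 9/4, Plünnecke-Ruzsa bound K³|A| ≈ 45.5625, |3A| = 16, inequality holds.


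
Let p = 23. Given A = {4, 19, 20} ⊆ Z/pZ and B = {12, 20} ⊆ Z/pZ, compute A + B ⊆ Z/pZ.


Work in Z/23Z: reduce every sum a + b modulo 23.
Enumerate all 6 pairs:
a = 4: 4+12=16, 4+20=1
a = 19: 19+12=8, 19+20=16
a = 20: 20+12=9, 20+20=17
Distinct residues collected: {1, 8, 9, 16, 17}
|A + B| = 5 (out of 23 total residues).

A + B = {1, 8, 9, 16, 17}


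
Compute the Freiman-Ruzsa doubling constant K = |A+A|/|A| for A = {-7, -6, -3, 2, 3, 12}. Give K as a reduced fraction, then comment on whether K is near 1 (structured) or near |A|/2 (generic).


|A| = 6.
Compute A + A by enumerating all 36 pairs.
A + A = {-14, -13, -12, -10, -9, -6, -5, -4, -3, -1, 0, 4, 5, 6, 9, 14, 15, 24}, so |A + A| = 18.
K = |A + A| / |A| = 18/6 = 3/1 ≈ 3.0000.
Reference: AP of size 6 gives K = 11/6 ≈ 1.8333; a fully generic set of size 6 gives K ≈ 3.5000.

|A| = 6, |A + A| = 18, K = 18/6 = 3/1.


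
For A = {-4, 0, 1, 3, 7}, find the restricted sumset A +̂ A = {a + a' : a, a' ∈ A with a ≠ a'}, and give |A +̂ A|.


Restricted sumset: A +̂ A = {a + a' : a ∈ A, a' ∈ A, a ≠ a'}.
Equivalently, take A + A and drop any sum 2a that is achievable ONLY as a + a for a ∈ A (i.e. sums representable only with equal summands).
Enumerate pairs (a, a') with a < a' (symmetric, so each unordered pair gives one sum; this covers all a ≠ a'):
  -4 + 0 = -4
  -4 + 1 = -3
  -4 + 3 = -1
  -4 + 7 = 3
  0 + 1 = 1
  0 + 3 = 3
  0 + 7 = 7
  1 + 3 = 4
  1 + 7 = 8
  3 + 7 = 10
Collected distinct sums: {-4, -3, -1, 1, 3, 4, 7, 8, 10}
|A +̂ A| = 9
(Reference bound: |A +̂ A| ≥ 2|A| - 3 for |A| ≥ 2, with |A| = 5 giving ≥ 7.)

|A +̂ A| = 9


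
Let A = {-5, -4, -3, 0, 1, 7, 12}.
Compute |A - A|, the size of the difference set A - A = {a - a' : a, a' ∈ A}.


A - A = {a - a' : a, a' ∈ A}; |A| = 7.
Bounds: 2|A|-1 ≤ |A - A| ≤ |A|² - |A| + 1, i.e. 13 ≤ |A - A| ≤ 43.
Note: 0 ∈ A - A always (from a - a). The set is symmetric: if d ∈ A - A then -d ∈ A - A.
Enumerate nonzero differences d = a - a' with a > a' (then include -d):
Positive differences: {1, 2, 3, 4, 5, 6, 7, 10, 11, 12, 15, 16, 17}
Full difference set: {0} ∪ (positive diffs) ∪ (negative diffs).
|A - A| = 1 + 2·13 = 27 (matches direct enumeration: 27).

|A - A| = 27


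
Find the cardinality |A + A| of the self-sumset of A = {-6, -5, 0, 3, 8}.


A + A = {a + a' : a, a' ∈ A}; |A| = 5.
General bounds: 2|A| - 1 ≤ |A + A| ≤ |A|(|A|+1)/2, i.e. 9 ≤ |A + A| ≤ 15.
Lower bound 2|A|-1 is attained iff A is an arithmetic progression.
Enumerate sums a + a' for a ≤ a' (symmetric, so this suffices):
a = -6: -6+-6=-12, -6+-5=-11, -6+0=-6, -6+3=-3, -6+8=2
a = -5: -5+-5=-10, -5+0=-5, -5+3=-2, -5+8=3
a = 0: 0+0=0, 0+3=3, 0+8=8
a = 3: 3+3=6, 3+8=11
a = 8: 8+8=16
Distinct sums: {-12, -11, -10, -6, -5, -3, -2, 0, 2, 3, 6, 8, 11, 16}
|A + A| = 14

|A + A| = 14


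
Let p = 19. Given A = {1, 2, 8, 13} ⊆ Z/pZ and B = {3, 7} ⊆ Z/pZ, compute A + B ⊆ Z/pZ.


Work in Z/19Z: reduce every sum a + b modulo 19.
Enumerate all 8 pairs:
a = 1: 1+3=4, 1+7=8
a = 2: 2+3=5, 2+7=9
a = 8: 8+3=11, 8+7=15
a = 13: 13+3=16, 13+7=1
Distinct residues collected: {1, 4, 5, 8, 9, 11, 15, 16}
|A + B| = 8 (out of 19 total residues).

A + B = {1, 4, 5, 8, 9, 11, 15, 16}


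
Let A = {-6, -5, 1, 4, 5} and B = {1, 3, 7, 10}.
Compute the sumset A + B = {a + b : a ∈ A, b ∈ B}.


A + B = {a + b : a ∈ A, b ∈ B}.
Enumerate all |A|·|B| = 5·4 = 20 pairs (a, b) and collect distinct sums.
a = -6: -6+1=-5, -6+3=-3, -6+7=1, -6+10=4
a = -5: -5+1=-4, -5+3=-2, -5+7=2, -5+10=5
a = 1: 1+1=2, 1+3=4, 1+7=8, 1+10=11
a = 4: 4+1=5, 4+3=7, 4+7=11, 4+10=14
a = 5: 5+1=6, 5+3=8, 5+7=12, 5+10=15
Collecting distinct sums: A + B = {-5, -4, -3, -2, 1, 2, 4, 5, 6, 7, 8, 11, 12, 14, 15}
|A + B| = 15

A + B = {-5, -4, -3, -2, 1, 2, 4, 5, 6, 7, 8, 11, 12, 14, 15}


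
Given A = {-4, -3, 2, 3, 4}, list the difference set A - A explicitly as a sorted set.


A - A = {a - a' : a, a' ∈ A}.
Compute a - a' for each ordered pair (a, a'):
a = -4: -4--4=0, -4--3=-1, -4-2=-6, -4-3=-7, -4-4=-8
a = -3: -3--4=1, -3--3=0, -3-2=-5, -3-3=-6, -3-4=-7
a = 2: 2--4=6, 2--3=5, 2-2=0, 2-3=-1, 2-4=-2
a = 3: 3--4=7, 3--3=6, 3-2=1, 3-3=0, 3-4=-1
a = 4: 4--4=8, 4--3=7, 4-2=2, 4-3=1, 4-4=0
Collecting distinct values (and noting 0 appears from a-a):
A - A = {-8, -7, -6, -5, -2, -1, 0, 1, 2, 5, 6, 7, 8}
|A - A| = 13

A - A = {-8, -7, -6, -5, -2, -1, 0, 1, 2, 5, 6, 7, 8}


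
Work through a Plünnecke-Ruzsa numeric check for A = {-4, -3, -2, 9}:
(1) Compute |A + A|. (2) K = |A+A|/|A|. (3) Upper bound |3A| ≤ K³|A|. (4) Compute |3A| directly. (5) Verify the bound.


|A| = 4.
Step 1: Compute A + A by enumerating all 16 pairs.
A + A = {-8, -7, -6, -5, -4, 5, 6, 7, 18}, so |A + A| = 9.
Step 2: Doubling constant K = |A + A|/|A| = 9/4 = 9/4 ≈ 2.2500.
Step 3: Plünnecke-Ruzsa gives |3A| ≤ K³·|A| = (2.2500)³ · 4 ≈ 45.5625.
Step 4: Compute 3A = A + A + A directly by enumerating all triples (a,b,c) ∈ A³; |3A| = 16.
Step 5: Check 16 ≤ 45.5625? Yes ✓.

K = 9/4, Plünnecke-Ruzsa bound K³|A| ≈ 45.5625, |3A| = 16, inequality holds.


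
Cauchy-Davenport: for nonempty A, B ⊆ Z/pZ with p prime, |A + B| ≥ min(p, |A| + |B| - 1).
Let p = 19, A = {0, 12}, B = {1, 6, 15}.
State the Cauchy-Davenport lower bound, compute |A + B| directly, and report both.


Cauchy-Davenport: |A + B| ≥ min(p, |A| + |B| - 1) for A, B nonempty in Z/pZ.
|A| = 2, |B| = 3, p = 19.
CD lower bound = min(19, 2 + 3 - 1) = min(19, 4) = 4.
Compute A + B mod 19 directly:
a = 0: 0+1=1, 0+6=6, 0+15=15
a = 12: 12+1=13, 12+6=18, 12+15=8
A + B = {1, 6, 8, 13, 15, 18}, so |A + B| = 6.
Verify: 6 ≥ 4? Yes ✓.

CD lower bound = 4, actual |A + B| = 6.


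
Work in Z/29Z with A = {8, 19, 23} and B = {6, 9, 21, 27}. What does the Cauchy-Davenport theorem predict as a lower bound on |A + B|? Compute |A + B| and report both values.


Cauchy-Davenport: |A + B| ≥ min(p, |A| + |B| - 1) for A, B nonempty in Z/pZ.
|A| = 3, |B| = 4, p = 29.
CD lower bound = min(29, 3 + 4 - 1) = min(29, 6) = 6.
Compute A + B mod 29 directly:
a = 8: 8+6=14, 8+9=17, 8+21=0, 8+27=6
a = 19: 19+6=25, 19+9=28, 19+21=11, 19+27=17
a = 23: 23+6=0, 23+9=3, 23+21=15, 23+27=21
A + B = {0, 3, 6, 11, 14, 15, 17, 21, 25, 28}, so |A + B| = 10.
Verify: 10 ≥ 6? Yes ✓.

CD lower bound = 6, actual |A + B| = 10.


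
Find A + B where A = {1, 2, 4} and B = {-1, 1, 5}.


A + B = {a + b : a ∈ A, b ∈ B}.
Enumerate all |A|·|B| = 3·3 = 9 pairs (a, b) and collect distinct sums.
a = 1: 1+-1=0, 1+1=2, 1+5=6
a = 2: 2+-1=1, 2+1=3, 2+5=7
a = 4: 4+-1=3, 4+1=5, 4+5=9
Collecting distinct sums: A + B = {0, 1, 2, 3, 5, 6, 7, 9}
|A + B| = 8

A + B = {0, 1, 2, 3, 5, 6, 7, 9}


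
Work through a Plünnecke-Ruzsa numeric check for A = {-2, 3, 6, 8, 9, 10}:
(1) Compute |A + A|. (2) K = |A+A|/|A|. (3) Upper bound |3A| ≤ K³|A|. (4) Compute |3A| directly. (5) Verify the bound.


|A| = 6.
Step 1: Compute A + A by enumerating all 36 pairs.
A + A = {-4, 1, 4, 6, 7, 8, 9, 11, 12, 13, 14, 15, 16, 17, 18, 19, 20}, so |A + A| = 17.
Step 2: Doubling constant K = |A + A|/|A| = 17/6 = 17/6 ≈ 2.8333.
Step 3: Plünnecke-Ruzsa gives |3A| ≤ K³·|A| = (2.8333)³ · 6 ≈ 136.4722.
Step 4: Compute 3A = A + A + A directly by enumerating all triples (a,b,c) ∈ A³; |3A| = 29.
Step 5: Check 29 ≤ 136.4722? Yes ✓.

K = 17/6, Plünnecke-Ruzsa bound K³|A| ≈ 136.4722, |3A| = 29, inequality holds.


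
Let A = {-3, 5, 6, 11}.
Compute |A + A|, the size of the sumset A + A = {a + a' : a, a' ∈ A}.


A + A = {a + a' : a, a' ∈ A}; |A| = 4.
General bounds: 2|A| - 1 ≤ |A + A| ≤ |A|(|A|+1)/2, i.e. 7 ≤ |A + A| ≤ 10.
Lower bound 2|A|-1 is attained iff A is an arithmetic progression.
Enumerate sums a + a' for a ≤ a' (symmetric, so this suffices):
a = -3: -3+-3=-6, -3+5=2, -3+6=3, -3+11=8
a = 5: 5+5=10, 5+6=11, 5+11=16
a = 6: 6+6=12, 6+11=17
a = 11: 11+11=22
Distinct sums: {-6, 2, 3, 8, 10, 11, 12, 16, 17, 22}
|A + A| = 10

|A + A| = 10


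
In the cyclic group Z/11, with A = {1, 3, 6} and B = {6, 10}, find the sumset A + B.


Work in Z/11Z: reduce every sum a + b modulo 11.
Enumerate all 6 pairs:
a = 1: 1+6=7, 1+10=0
a = 3: 3+6=9, 3+10=2
a = 6: 6+6=1, 6+10=5
Distinct residues collected: {0, 1, 2, 5, 7, 9}
|A + B| = 6 (out of 11 total residues).

A + B = {0, 1, 2, 5, 7, 9}


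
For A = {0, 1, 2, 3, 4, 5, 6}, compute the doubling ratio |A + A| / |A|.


|A| = 7.
Compute A + A by enumerating all 49 pairs.
A + A = {0, 1, 2, 3, 4, 5, 6, 7, 8, 9, 10, 11, 12}, so |A + A| = 13.
K = |A + A| / |A| = 13/7 (already in lowest terms) ≈ 1.8571.
Reference: AP of size 7 gives K = 13/7 ≈ 1.8571; a fully generic set of size 7 gives K ≈ 4.0000.

|A| = 7, |A + A| = 13, K = 13/7.


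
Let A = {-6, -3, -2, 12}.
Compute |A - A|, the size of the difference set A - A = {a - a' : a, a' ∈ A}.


A - A = {a - a' : a, a' ∈ A}; |A| = 4.
Bounds: 2|A|-1 ≤ |A - A| ≤ |A|² - |A| + 1, i.e. 7 ≤ |A - A| ≤ 13.
Note: 0 ∈ A - A always (from a - a). The set is symmetric: if d ∈ A - A then -d ∈ A - A.
Enumerate nonzero differences d = a - a' with a > a' (then include -d):
Positive differences: {1, 3, 4, 14, 15, 18}
Full difference set: {0} ∪ (positive diffs) ∪ (negative diffs).
|A - A| = 1 + 2·6 = 13 (matches direct enumeration: 13).

|A - A| = 13


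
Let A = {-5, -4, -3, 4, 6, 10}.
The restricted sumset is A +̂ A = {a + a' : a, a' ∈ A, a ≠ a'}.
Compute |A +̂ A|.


Restricted sumset: A +̂ A = {a + a' : a ∈ A, a' ∈ A, a ≠ a'}.
Equivalently, take A + A and drop any sum 2a that is achievable ONLY as a + a for a ∈ A (i.e. sums representable only with equal summands).
Enumerate pairs (a, a') with a < a' (symmetric, so each unordered pair gives one sum; this covers all a ≠ a'):
  -5 + -4 = -9
  -5 + -3 = -8
  -5 + 4 = -1
  -5 + 6 = 1
  -5 + 10 = 5
  -4 + -3 = -7
  -4 + 4 = 0
  -4 + 6 = 2
  -4 + 10 = 6
  -3 + 4 = 1
  -3 + 6 = 3
  -3 + 10 = 7
  4 + 6 = 10
  4 + 10 = 14
  6 + 10 = 16
Collected distinct sums: {-9, -8, -7, -1, 0, 1, 2, 3, 5, 6, 7, 10, 14, 16}
|A +̂ A| = 14
(Reference bound: |A +̂ A| ≥ 2|A| - 3 for |A| ≥ 2, with |A| = 6 giving ≥ 9.)

|A +̂ A| = 14


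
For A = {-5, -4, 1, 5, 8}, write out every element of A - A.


A - A = {a - a' : a, a' ∈ A}.
Compute a - a' for each ordered pair (a, a'):
a = -5: -5--5=0, -5--4=-1, -5-1=-6, -5-5=-10, -5-8=-13
a = -4: -4--5=1, -4--4=0, -4-1=-5, -4-5=-9, -4-8=-12
a = 1: 1--5=6, 1--4=5, 1-1=0, 1-5=-4, 1-8=-7
a = 5: 5--5=10, 5--4=9, 5-1=4, 5-5=0, 5-8=-3
a = 8: 8--5=13, 8--4=12, 8-1=7, 8-5=3, 8-8=0
Collecting distinct values (and noting 0 appears from a-a):
A - A = {-13, -12, -10, -9, -7, -6, -5, -4, -3, -1, 0, 1, 3, 4, 5, 6, 7, 9, 10, 12, 13}
|A - A| = 21

A - A = {-13, -12, -10, -9, -7, -6, -5, -4, -3, -1, 0, 1, 3, 4, 5, 6, 7, 9, 10, 12, 13}


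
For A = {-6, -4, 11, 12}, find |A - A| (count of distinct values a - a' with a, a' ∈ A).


A - A = {a - a' : a, a' ∈ A}; |A| = 4.
Bounds: 2|A|-1 ≤ |A - A| ≤ |A|² - |A| + 1, i.e. 7 ≤ |A - A| ≤ 13.
Note: 0 ∈ A - A always (from a - a). The set is symmetric: if d ∈ A - A then -d ∈ A - A.
Enumerate nonzero differences d = a - a' with a > a' (then include -d):
Positive differences: {1, 2, 15, 16, 17, 18}
Full difference set: {0} ∪ (positive diffs) ∪ (negative diffs).
|A - A| = 1 + 2·6 = 13 (matches direct enumeration: 13).

|A - A| = 13


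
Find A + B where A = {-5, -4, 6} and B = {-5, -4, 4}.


A + B = {a + b : a ∈ A, b ∈ B}.
Enumerate all |A|·|B| = 3·3 = 9 pairs (a, b) and collect distinct sums.
a = -5: -5+-5=-10, -5+-4=-9, -5+4=-1
a = -4: -4+-5=-9, -4+-4=-8, -4+4=0
a = 6: 6+-5=1, 6+-4=2, 6+4=10
Collecting distinct sums: A + B = {-10, -9, -8, -1, 0, 1, 2, 10}
|A + B| = 8

A + B = {-10, -9, -8, -1, 0, 1, 2, 10}


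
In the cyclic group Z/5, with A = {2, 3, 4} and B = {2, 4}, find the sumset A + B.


Work in Z/5Z: reduce every sum a + b modulo 5.
Enumerate all 6 pairs:
a = 2: 2+2=4, 2+4=1
a = 3: 3+2=0, 3+4=2
a = 4: 4+2=1, 4+4=3
Distinct residues collected: {0, 1, 2, 3, 4}
|A + B| = 5 (out of 5 total residues).

A + B = {0, 1, 2, 3, 4}


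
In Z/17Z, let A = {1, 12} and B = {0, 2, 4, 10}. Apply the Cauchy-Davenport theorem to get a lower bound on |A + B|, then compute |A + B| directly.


Cauchy-Davenport: |A + B| ≥ min(p, |A| + |B| - 1) for A, B nonempty in Z/pZ.
|A| = 2, |B| = 4, p = 17.
CD lower bound = min(17, 2 + 4 - 1) = min(17, 5) = 5.
Compute A + B mod 17 directly:
a = 1: 1+0=1, 1+2=3, 1+4=5, 1+10=11
a = 12: 12+0=12, 12+2=14, 12+4=16, 12+10=5
A + B = {1, 3, 5, 11, 12, 14, 16}, so |A + B| = 7.
Verify: 7 ≥ 5? Yes ✓.

CD lower bound = 5, actual |A + B| = 7.


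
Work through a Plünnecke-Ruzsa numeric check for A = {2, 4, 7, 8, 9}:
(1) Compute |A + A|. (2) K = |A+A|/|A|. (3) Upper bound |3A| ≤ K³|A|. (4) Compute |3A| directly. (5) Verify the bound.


|A| = 5.
Step 1: Compute A + A by enumerating all 25 pairs.
A + A = {4, 6, 8, 9, 10, 11, 12, 13, 14, 15, 16, 17, 18}, so |A + A| = 13.
Step 2: Doubling constant K = |A + A|/|A| = 13/5 = 13/5 ≈ 2.6000.
Step 3: Plünnecke-Ruzsa gives |3A| ≤ K³·|A| = (2.6000)³ · 5 ≈ 87.8800.
Step 4: Compute 3A = A + A + A directly by enumerating all triples (a,b,c) ∈ A³; |3A| = 20.
Step 5: Check 20 ≤ 87.8800? Yes ✓.

K = 13/5, Plünnecke-Ruzsa bound K³|A| ≈ 87.8800, |3A| = 20, inequality holds.


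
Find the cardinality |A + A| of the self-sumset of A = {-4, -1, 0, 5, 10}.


A + A = {a + a' : a, a' ∈ A}; |A| = 5.
General bounds: 2|A| - 1 ≤ |A + A| ≤ |A|(|A|+1)/2, i.e. 9 ≤ |A + A| ≤ 15.
Lower bound 2|A|-1 is attained iff A is an arithmetic progression.
Enumerate sums a + a' for a ≤ a' (symmetric, so this suffices):
a = -4: -4+-4=-8, -4+-1=-5, -4+0=-4, -4+5=1, -4+10=6
a = -1: -1+-1=-2, -1+0=-1, -1+5=4, -1+10=9
a = 0: 0+0=0, 0+5=5, 0+10=10
a = 5: 5+5=10, 5+10=15
a = 10: 10+10=20
Distinct sums: {-8, -5, -4, -2, -1, 0, 1, 4, 5, 6, 9, 10, 15, 20}
|A + A| = 14

|A + A| = 14


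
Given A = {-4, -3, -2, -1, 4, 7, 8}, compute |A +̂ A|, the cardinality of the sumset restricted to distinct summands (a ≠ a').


Restricted sumset: A +̂ A = {a + a' : a ∈ A, a' ∈ A, a ≠ a'}.
Equivalently, take A + A and drop any sum 2a that is achievable ONLY as a + a for a ∈ A (i.e. sums representable only with equal summands).
Enumerate pairs (a, a') with a < a' (symmetric, so each unordered pair gives one sum; this covers all a ≠ a'):
  -4 + -3 = -7
  -4 + -2 = -6
  -4 + -1 = -5
  -4 + 4 = 0
  -4 + 7 = 3
  -4 + 8 = 4
  -3 + -2 = -5
  -3 + -1 = -4
  -3 + 4 = 1
  -3 + 7 = 4
  -3 + 8 = 5
  -2 + -1 = -3
  -2 + 4 = 2
  -2 + 7 = 5
  -2 + 8 = 6
  -1 + 4 = 3
  -1 + 7 = 6
  -1 + 8 = 7
  4 + 7 = 11
  4 + 8 = 12
  7 + 8 = 15
Collected distinct sums: {-7, -6, -5, -4, -3, 0, 1, 2, 3, 4, 5, 6, 7, 11, 12, 15}
|A +̂ A| = 16
(Reference bound: |A +̂ A| ≥ 2|A| - 3 for |A| ≥ 2, with |A| = 7 giving ≥ 11.)

|A +̂ A| = 16


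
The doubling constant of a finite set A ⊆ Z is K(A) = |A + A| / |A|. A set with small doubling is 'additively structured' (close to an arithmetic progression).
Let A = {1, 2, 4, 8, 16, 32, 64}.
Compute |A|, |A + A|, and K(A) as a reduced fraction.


|A| = 7.
Compute A + A by enumerating all 49 pairs.
A + A = {2, 3, 4, 5, 6, 8, 9, 10, 12, 16, 17, 18, 20, 24, 32, 33, 34, 36, 40, 48, 64, 65, 66, 68, 72, 80, 96, 128}, so |A + A| = 28.
K = |A + A| / |A| = 28/7 = 4/1 ≈ 4.0000.
Reference: AP of size 7 gives K = 13/7 ≈ 1.8571; a fully generic set of size 7 gives K ≈ 4.0000.

|A| = 7, |A + A| = 28, K = 28/7 = 4/1.


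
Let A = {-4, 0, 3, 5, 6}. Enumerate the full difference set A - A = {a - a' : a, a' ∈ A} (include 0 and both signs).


A - A = {a - a' : a, a' ∈ A}.
Compute a - a' for each ordered pair (a, a'):
a = -4: -4--4=0, -4-0=-4, -4-3=-7, -4-5=-9, -4-6=-10
a = 0: 0--4=4, 0-0=0, 0-3=-3, 0-5=-5, 0-6=-6
a = 3: 3--4=7, 3-0=3, 3-3=0, 3-5=-2, 3-6=-3
a = 5: 5--4=9, 5-0=5, 5-3=2, 5-5=0, 5-6=-1
a = 6: 6--4=10, 6-0=6, 6-3=3, 6-5=1, 6-6=0
Collecting distinct values (and noting 0 appears from a-a):
A - A = {-10, -9, -7, -6, -5, -4, -3, -2, -1, 0, 1, 2, 3, 4, 5, 6, 7, 9, 10}
|A - A| = 19

A - A = {-10, -9, -7, -6, -5, -4, -3, -2, -1, 0, 1, 2, 3, 4, 5, 6, 7, 9, 10}


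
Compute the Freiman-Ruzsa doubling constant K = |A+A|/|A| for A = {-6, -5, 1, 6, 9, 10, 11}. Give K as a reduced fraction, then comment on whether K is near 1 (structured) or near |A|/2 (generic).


|A| = 7.
Compute A + A by enumerating all 49 pairs.
A + A = {-12, -11, -10, -5, -4, 0, 1, 2, 3, 4, 5, 6, 7, 10, 11, 12, 15, 16, 17, 18, 19, 20, 21, 22}, so |A + A| = 24.
K = |A + A| / |A| = 24/7 (already in lowest terms) ≈ 3.4286.
Reference: AP of size 7 gives K = 13/7 ≈ 1.8571; a fully generic set of size 7 gives K ≈ 4.0000.

|A| = 7, |A + A| = 24, K = 24/7.


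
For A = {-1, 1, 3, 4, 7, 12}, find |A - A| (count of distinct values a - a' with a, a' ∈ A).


A - A = {a - a' : a, a' ∈ A}; |A| = 6.
Bounds: 2|A|-1 ≤ |A - A| ≤ |A|² - |A| + 1, i.e. 11 ≤ |A - A| ≤ 31.
Note: 0 ∈ A - A always (from a - a). The set is symmetric: if d ∈ A - A then -d ∈ A - A.
Enumerate nonzero differences d = a - a' with a > a' (then include -d):
Positive differences: {1, 2, 3, 4, 5, 6, 8, 9, 11, 13}
Full difference set: {0} ∪ (positive diffs) ∪ (negative diffs).
|A - A| = 1 + 2·10 = 21 (matches direct enumeration: 21).

|A - A| = 21


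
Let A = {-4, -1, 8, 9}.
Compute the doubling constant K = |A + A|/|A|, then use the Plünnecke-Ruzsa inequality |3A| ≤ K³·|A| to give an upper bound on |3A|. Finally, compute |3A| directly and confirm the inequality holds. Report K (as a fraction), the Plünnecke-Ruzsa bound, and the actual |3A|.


|A| = 4.
Step 1: Compute A + A by enumerating all 16 pairs.
A + A = {-8, -5, -2, 4, 5, 7, 8, 16, 17, 18}, so |A + A| = 10.
Step 2: Doubling constant K = |A + A|/|A| = 10/4 = 10/4 ≈ 2.5000.
Step 3: Plünnecke-Ruzsa gives |3A| ≤ K³·|A| = (2.5000)³ · 4 ≈ 62.5000.
Step 4: Compute 3A = A + A + A directly by enumerating all triples (a,b,c) ∈ A³; |3A| = 20.
Step 5: Check 20 ≤ 62.5000? Yes ✓.

K = 10/4, Plünnecke-Ruzsa bound K³|A| ≈ 62.5000, |3A| = 20, inequality holds.
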